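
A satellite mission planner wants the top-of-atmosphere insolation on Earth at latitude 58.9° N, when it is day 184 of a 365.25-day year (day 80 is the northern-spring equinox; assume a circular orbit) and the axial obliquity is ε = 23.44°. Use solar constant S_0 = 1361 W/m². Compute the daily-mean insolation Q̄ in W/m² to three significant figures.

Solar longitude: L_s = 360° × (184 − 80)/365.25 = 102.505°.
sin δ = sin 23.44° × sin 102.505° = 0.38835, so δ = +22.852°.
cos h₀ = −tan(+58.9°) tan(+22.852°) = -0.6986, h₀ = 2.3443 rad.
Bracket: h₀ sin ϕ sin δ + cos ϕ cos δ sin h₀ = 2.3443×0.85627×0.38835 + 0.51653×0.92151×0.71550 = 0.779556 + 0.340569 = 1.120125.
Q̄ = (S_0/π) × [bracket] = (1361/π) × 1.120125 = 485.3 W/m².

Q̄ ≈ 485 W/m²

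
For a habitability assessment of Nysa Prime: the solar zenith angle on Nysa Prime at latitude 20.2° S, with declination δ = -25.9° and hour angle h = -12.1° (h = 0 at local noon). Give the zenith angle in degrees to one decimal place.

θ_z = 12.5°

cos θ_z = sin φ sin δ + cos φ cos δ cos h = 0.150827 + 0.825473 = 0.976300.
θ_z = arccos(0.976300) = 12.5°.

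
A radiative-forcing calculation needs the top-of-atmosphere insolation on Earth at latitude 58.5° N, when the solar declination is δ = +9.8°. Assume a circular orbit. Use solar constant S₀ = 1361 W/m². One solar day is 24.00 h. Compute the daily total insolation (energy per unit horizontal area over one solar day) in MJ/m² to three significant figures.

28.6 MJ/m²

cos H₀ = −tan(+58.5°) tan(+9.800°) = -0.2819, H₀ = 1.8565 rad.
Bracket: H₀ sin φ sin δ + cos φ cos δ sin H₀ = 1.8565×0.85264×0.17021 + 0.52250×0.98541×0.95945 = 0.269430 + 0.493998 = 0.763428.
Q̄ = (S₀/π) × [bracket] = (1361/π) × 0.763428 = 330.73 W/m².
Daily total = Q̄ × 24.00 h × 3600 s/h = 330.73 × 24.00 × 3600 / 10⁶ = 28.58 MJ/m².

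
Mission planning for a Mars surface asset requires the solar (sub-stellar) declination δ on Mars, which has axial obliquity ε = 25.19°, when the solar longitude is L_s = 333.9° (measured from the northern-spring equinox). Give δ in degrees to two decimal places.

sin δ = sin ε · sin L_s = sin 25.19° × sin 333.9° = -0.187248.
δ = arcsin(-0.187248) = -10.79°.

δ = -10.79°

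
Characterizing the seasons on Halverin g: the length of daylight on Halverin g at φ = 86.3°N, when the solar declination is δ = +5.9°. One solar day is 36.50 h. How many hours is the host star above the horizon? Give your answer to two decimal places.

36.50 h

Sunrise equation: cos H₀ = −tan φ · tan δ = -1.5980 ≤ −1, so the host star never sets (polar day) and H₀ = π.
Daylight = 2H₀/(2π) × 36.50 h = (3.1416/π) × 36.50 = 36.50 h.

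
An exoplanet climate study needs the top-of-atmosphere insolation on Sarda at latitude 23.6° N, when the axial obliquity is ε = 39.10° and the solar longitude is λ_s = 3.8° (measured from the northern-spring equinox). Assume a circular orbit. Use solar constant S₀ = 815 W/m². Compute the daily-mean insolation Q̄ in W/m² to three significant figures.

Q̄ ≈ 244 W/m²

Solar declination: sin δ = sin ε · sin λ_s = sin 39.10° × sin 3.8° = 0.04180, so δ = +2.396°.
cos H₀ = −tan(+23.6°) tan(+2.396°) = -0.0183, H₀ = 1.5891 rad.
Bracket: H₀ sin φ sin δ + cos φ cos δ sin H₀ = 1.5891×0.40035×0.04180 + 0.91636×0.99913×0.99983 = 0.026593 + 0.915407 = 0.942000.
Q̄ = (S₀/π) × [bracket] = (815/π) × 0.942000 = 244.4 W/m².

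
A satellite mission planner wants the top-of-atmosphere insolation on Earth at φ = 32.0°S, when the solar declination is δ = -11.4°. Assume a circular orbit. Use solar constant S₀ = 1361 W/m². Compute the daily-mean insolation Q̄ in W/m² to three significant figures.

cos H₀ = −tan(-32.0°) tan(-11.400°) = -0.1260, H₀ = 1.6971 rad.
Bracket: H₀ sin φ sin δ + cos φ cos δ sin H₀ = 1.6971×-0.52992×-0.19766 + 0.84805×0.98027×0.99203 = 0.177761 + 0.824692 = 1.002453.
Q̄ = (S₀/π) × [bracket] = (1361/π) × 1.002453 = 434.3 W/m².

Q̄ ≈ 434 W/m²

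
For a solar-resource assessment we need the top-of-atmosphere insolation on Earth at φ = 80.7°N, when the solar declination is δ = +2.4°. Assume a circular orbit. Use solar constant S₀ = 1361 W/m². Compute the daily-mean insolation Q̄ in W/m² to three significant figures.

cos H₀ = −tan(+80.7°) tan(+2.400°) = -0.2559, H₀ = 1.8296 rad.
Bracket: H₀ sin φ sin δ + cos φ cos δ sin H₀ = 1.8296×0.98686×0.04188 + 0.16160×0.99912×0.96669 = 0.075617 + 0.156080 = 0.231697.
Q̄ = (S₀/π) × [bracket] = (1361/π) × 0.231697 = 100.4 W/m².

Q̄ ≈ 100 W/m²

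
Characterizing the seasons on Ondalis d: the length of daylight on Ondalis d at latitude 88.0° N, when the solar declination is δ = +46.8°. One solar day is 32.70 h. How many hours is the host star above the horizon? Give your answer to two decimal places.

Sunrise equation: cos H₀ = −tan φ · tan δ = -30.4945 ≤ −1, so the host star never sets (polar day) and H₀ = π.
Daylight = 2H₀/(2π) × 32.70 h = (3.1416/π) × 32.70 = 32.70 h.

32.70 h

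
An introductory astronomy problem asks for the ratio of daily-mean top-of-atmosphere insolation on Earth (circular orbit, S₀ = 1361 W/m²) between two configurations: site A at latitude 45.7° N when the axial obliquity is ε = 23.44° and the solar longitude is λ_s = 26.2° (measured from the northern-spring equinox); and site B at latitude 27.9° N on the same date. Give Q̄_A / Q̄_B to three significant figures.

— Configuration A (φ=+45.7°):
Solar declination: sin δ = sin ε · sin λ_s = sin 23.44° × sin 26.2° = 0.17563, so δ = +10.115°.
cos H₀ = −tan(+45.7°) tan(+10.115°) = -0.1828, H₀ = 1.7546 rad.
Bracket: H₀ sin φ sin δ + cos φ cos δ sin H₀ = 1.7546×0.71569×0.17563 + 0.69842×0.98446×0.98315 = 0.220547 + 0.675981 = 0.896528.
Q̄ = (S₀/π) × [bracket] = (1361/π) × 0.896528 = 388.39 W/m².
— Configuration B (φ=+27.9°):
cos H₀ = −tan(+27.9°) tan(+10.115°) = -0.0945, H₀ = 1.6654 rad.
Bracket: H₀ sin φ sin δ + cos φ cos δ sin H₀ = 1.6654×0.46793×0.17563 + 0.88377×0.98446×0.99553 = 0.136867 + 0.866147 = 1.003014.
Q̄ = (S₀/π) × [bracket] = (1361/π) × 1.003014 = 434.53 W/m².
Ratio Q̄_A / Q̄_B = 388.39 / 434.53 = 0.8938.

Q̄_A / Q̄_B ≈ 0.894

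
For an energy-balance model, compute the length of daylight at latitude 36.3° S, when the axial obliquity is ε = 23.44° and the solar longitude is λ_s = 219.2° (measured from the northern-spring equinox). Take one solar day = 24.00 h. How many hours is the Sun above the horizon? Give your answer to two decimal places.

Solar declination: sin δ = sin ε · sin λ_s = sin 23.44° × sin 219.2° = -0.25141, so δ = -14.561°.
cos H₀ = −tan φ · tan δ = −tan(-36.3°) × tan(-14.561°) = -0.1908, so H₀ = 1.7628 rad = 101.00°.
Daylight = 2H₀/(2π) × 24.00 h = (1.7628/π) × 24.00 = 13.47 h.

13.47 h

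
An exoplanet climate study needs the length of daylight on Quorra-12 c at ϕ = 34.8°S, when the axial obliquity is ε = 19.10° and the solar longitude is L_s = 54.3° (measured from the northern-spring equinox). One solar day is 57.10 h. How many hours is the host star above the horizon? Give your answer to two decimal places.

25.05 h

Solar declination: sin δ = sin ε · sin L_s = sin 19.10° × sin 54.3° = 0.26573, so δ = +15.410°.
cos h₀ = −tan ϕ · tan δ = −tan(-34.8°) × tan(+15.410°) = 0.1916, so h₀ = 1.3780 rad = 78.96°.
Daylight = 2h₀/(2π) × 57.10 h = (1.3780/π) × 57.10 = 25.05 h.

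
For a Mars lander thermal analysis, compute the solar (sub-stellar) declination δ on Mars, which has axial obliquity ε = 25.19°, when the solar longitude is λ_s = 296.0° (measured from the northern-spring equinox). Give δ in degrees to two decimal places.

sin δ = sin ε · sin λ_s = sin 25.19° × sin 296.0° = -0.382546.
δ = arcsin(-0.382546) = -22.49°.

δ = -22.49°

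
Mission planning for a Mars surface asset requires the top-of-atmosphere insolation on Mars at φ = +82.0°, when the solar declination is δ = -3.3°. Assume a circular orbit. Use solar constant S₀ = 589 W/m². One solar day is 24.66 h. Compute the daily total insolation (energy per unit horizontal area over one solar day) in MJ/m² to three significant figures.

1.02 MJ/m²

cos H₀ = −tan(+82.0°) tan(-3.300°) = 0.4103, H₀ = 1.1480 rad.
Bracket: H₀ sin φ sin δ + cos φ cos δ sin H₀ = 1.1480×0.99027×-0.05756 + 0.13917×0.99834×0.91196 = -0.065436 + 0.126707 = 0.061271.
Q̄ = (S₀/π) × [bracket] = (589/π) × 0.061271 = 11.487 W/m².
Daily total = Q̄ × 24.66 h × 3600 s/h = 11.487 × 24.66 × 3600 / 10⁶ = 1.020 MJ/m².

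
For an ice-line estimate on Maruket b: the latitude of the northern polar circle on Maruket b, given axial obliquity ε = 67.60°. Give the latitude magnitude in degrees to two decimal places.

The polar circle is the lowest latitude that experiences at least one full rotation of continuous daylight at the northern-summer solstice; it lies at |φ| = 90° − ε = 90° − 67.60° = 22.40°.

22.40°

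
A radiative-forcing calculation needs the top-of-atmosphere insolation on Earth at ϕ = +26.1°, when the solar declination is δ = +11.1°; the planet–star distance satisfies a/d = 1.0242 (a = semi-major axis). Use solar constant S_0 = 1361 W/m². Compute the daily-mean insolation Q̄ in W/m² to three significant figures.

Q̄ ≈ 463 W/m²

cos h₀ = −tan(+26.1°) tan(+11.100°) = -0.0961, h₀ = 1.6671 rad.
Bracket: h₀ sin ϕ sin δ + cos ϕ cos δ sin h₀ = 1.6671×0.43994×0.19252 + 0.89803×0.98129×0.99537 = 0.141199 + 0.877148 = 1.018347.
Inverse-square distance factor (a/d)² = 1.0242² = 1.048986.
Q̄ = (S_0/π) × 1.048986 × [bracket] = (1361/π) × 1.048986 × 1.018347 = 462.8 W/m².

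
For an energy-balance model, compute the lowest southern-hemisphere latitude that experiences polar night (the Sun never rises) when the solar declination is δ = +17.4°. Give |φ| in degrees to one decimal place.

|φ| = 72.6°

Polar night requires cos H₀ = −tan φ tan δ ≥ 1, i.e. tan φ tan δ ≤ −1.
The boundary is |tan φ| · |tan δ| = 1, so |φ| = 90° − |δ| = 90° − 17.4° = 72.6° in the southern hemisphere.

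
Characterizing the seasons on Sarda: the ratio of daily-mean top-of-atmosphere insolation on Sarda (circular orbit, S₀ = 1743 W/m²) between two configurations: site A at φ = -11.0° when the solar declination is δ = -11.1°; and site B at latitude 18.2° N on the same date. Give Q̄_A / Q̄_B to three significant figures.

— Configuration A (φ=-11.0°):
cos H₀ = −tan(-11.0°) tan(-11.100°) = -0.0381, H₀ = 1.6089 rad.
Bracket: H₀ sin φ sin δ + cos φ cos δ sin H₀ = 1.6089×-0.19081×-0.19252 + 0.98163×0.98129×0.99927 = 0.059103 + 0.962561 = 1.021664.
Q̄ = (S₀/π) × [bracket] = (1743/π) × 1.021664 = 566.83 W/m².
— Configuration B (φ=+18.2°):
cos H₀ = −tan(+18.2°) tan(-11.100°) = 0.0645, H₀ = 1.5062 rad.
Bracket: H₀ sin φ sin δ + cos φ cos δ sin H₀ = 1.5062×0.31233×-0.19252 + 0.94997×0.98129×0.99792 = -0.090567 + 0.930257 = 0.839690.
Q̄ = (S₀/π) × [bracket] = (1743/π) × 0.839690 = 465.87 W/m².
Ratio Q̄_A / Q̄_B = 566.83 / 465.87 = 1.217.

Q̄_A / Q̄_B ≈ 1.22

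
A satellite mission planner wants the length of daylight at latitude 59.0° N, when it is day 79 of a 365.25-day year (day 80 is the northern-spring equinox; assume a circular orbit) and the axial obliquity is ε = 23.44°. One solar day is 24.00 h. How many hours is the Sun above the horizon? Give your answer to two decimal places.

Solar longitude: λ_s = 360° × (79 − 80)/365.25 = -0.986°, i.e. -0.986° + 360° = 359.014°.
sin δ = sin 23.44° × sin 359.014° = -0.00684, so δ = -0.392°.
cos H₀ = −tan φ · tan δ = −tan(+59.0°) × tan(-0.392°) = 0.0114, so H₀ = 1.5594 rad = 89.35°.
Daylight = 2H₀/(2π) × 24.00 h = (1.5594/π) × 24.00 = 11.91 h.

11.91 h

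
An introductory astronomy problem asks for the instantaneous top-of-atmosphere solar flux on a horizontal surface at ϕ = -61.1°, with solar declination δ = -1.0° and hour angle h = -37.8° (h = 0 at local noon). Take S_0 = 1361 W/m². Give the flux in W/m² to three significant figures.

cos θ_z = sin ϕ sin δ + cos ϕ cos δ cos h = 0.015279 + 0.381810 = 0.397089.
Flux = S_0 · cos θ_z = 1361 × 0.397089 = 540.4 W/m².

540 W/m²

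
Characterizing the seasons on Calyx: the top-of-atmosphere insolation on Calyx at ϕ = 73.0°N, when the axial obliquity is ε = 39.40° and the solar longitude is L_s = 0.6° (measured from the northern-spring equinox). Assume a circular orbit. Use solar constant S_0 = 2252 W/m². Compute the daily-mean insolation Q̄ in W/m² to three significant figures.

Solar declination: sin δ = sin ε · sin L_s = sin 39.40° × sin 0.6° = 0.00665, so δ = +0.381°.
cos h₀ = −tan(+73.0°) tan(+0.381°) = -0.0217, h₀ = 1.5925 rad.
Bracket: h₀ sin ϕ sin δ + cos ϕ cos δ sin h₀ = 1.5925×0.95630×0.00665 + 0.29237×0.99998×0.99976 = 0.010127 + 0.292294 = 0.302421.
Q̄ = (S_0/π) × [bracket] = (2252/π) × 0.302421 = 216.8 W/m².

Q̄ ≈ 217 W/m²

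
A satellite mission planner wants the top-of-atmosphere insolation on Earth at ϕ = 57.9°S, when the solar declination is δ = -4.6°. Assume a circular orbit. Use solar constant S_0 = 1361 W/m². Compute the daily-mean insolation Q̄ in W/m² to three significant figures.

Q̄ ≈ 278 W/m²

cos h₀ = −tan(-57.9°) tan(-4.600°) = -0.1283, h₀ = 1.6994 rad.
Bracket: h₀ sin ϕ sin δ + cos ϕ cos δ sin h₀ = 1.6994×-0.84712×-0.08020 + 0.53140×0.99678×0.99174 = 0.115456 + 0.525314 = 0.640770.
Q̄ = (S_0/π) × [bracket] = (1361/π) × 0.640770 = 277.6 W/m².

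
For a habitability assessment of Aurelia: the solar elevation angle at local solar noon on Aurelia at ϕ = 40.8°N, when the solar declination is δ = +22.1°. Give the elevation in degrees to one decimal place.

71.3°

At local noon the hour angle is zero, so the zenith angle equals |ϕ − δ| = |+40.8° − (+22.100°)| = 18.700°.
Elevation = 90° − 18.700° = 71.3°.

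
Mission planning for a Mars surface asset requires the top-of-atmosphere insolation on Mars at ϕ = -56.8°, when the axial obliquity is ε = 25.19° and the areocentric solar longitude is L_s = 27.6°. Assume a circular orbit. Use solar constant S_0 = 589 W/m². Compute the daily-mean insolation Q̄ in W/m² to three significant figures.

sin δ = sin 25.19° × sin 27.6° = 0.19719, so δ = +11.373°.
cos h₀ = −tan(-56.8°) tan(+11.373°) = 0.3074, h₀ = 1.2584 rad.
Bracket: h₀ sin ϕ sin δ + cos ϕ cos δ sin h₀ = 1.2584×-0.83676×0.19719 + 0.54756×0.98037×0.95159 = -0.207637 + 0.510824 = 0.303187.
Q̄ = (S_0/π) × [bracket] = (589/π) × 0.303187 = 56.84 W/m².

Q̄ ≈ 56.8 W/m²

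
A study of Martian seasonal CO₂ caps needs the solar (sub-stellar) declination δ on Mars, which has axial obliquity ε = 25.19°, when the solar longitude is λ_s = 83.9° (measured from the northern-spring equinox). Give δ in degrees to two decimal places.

sin δ = sin ε · sin λ_s = sin 25.19° × sin 83.9° = 0.423211.
δ = arcsin(0.423211) = +25.04°.

δ = +25.04°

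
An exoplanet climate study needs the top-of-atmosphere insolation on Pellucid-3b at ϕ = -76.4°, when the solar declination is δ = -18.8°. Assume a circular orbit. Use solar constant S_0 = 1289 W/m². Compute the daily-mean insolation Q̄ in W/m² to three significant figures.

cos h₀ = −tan(-76.4°) tan(-18.800°) = -1.4072 ≤ −1 ⇒ polar day, h₀ = π.
Bracket: h₀ sin ϕ sin δ + cos ϕ cos δ sin h₀ = 3.1416×-0.97196×-0.32227 + 0.23514×0.94665×0.00000 = 0.984055 + 0.000000 = 0.984055.
Q̄ = (S_0/π) × [bracket] = (1289/π) × 0.984055 = 403.8 W/m².

Q̄ ≈ 404 W/m²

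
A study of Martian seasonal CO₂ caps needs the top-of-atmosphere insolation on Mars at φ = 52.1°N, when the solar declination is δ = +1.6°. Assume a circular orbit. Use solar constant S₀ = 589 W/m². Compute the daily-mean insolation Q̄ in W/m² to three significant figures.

cos H₀ = −tan(+52.1°) tan(+1.600°) = -0.0359, H₀ = 1.6067 rad.
Bracket: H₀ sin φ sin δ + cos φ cos δ sin H₀ = 1.6067×0.78908×0.02792 + 0.61429×0.99961×0.99936 = 0.035397 + 0.613657 = 0.649054.
Q̄ = (S₀/π) × [bracket] = (589/π) × 0.649054 = 121.7 W/m².

Q̄ ≈ 122 W/m²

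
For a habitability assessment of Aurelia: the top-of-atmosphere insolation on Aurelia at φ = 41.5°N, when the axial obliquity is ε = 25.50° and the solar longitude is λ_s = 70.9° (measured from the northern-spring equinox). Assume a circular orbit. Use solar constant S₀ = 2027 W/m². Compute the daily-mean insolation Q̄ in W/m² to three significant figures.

Solar declination: sin δ = sin ε · sin λ_s = sin 25.50° × sin 70.9° = 0.40681, so δ = +24.005°.
cos H₀ = −tan(+41.5°) tan(+24.005°) = -0.3940, H₀ = 1.9758 rad.
Bracket: H₀ sin φ sin δ + cos φ cos δ sin H₀ = 1.9758×0.66262×0.40681 + 0.74896×0.91351×0.91911 = 0.532598 + 0.628839 = 1.161437.
Q̄ = (S₀/π) × [bracket] = (2027/π) × 1.161437 = 749.4 W/m².

Q̄ ≈ 749 W/m²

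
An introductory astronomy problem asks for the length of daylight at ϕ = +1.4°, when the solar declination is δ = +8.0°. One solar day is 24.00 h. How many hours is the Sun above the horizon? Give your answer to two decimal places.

cos h₀ = −tan ϕ · tan δ = −tan(+1.4°) × tan(+8.000°) = -0.0034, so h₀ = 1.5742 rad = 90.20°.
Daylight = 2h₀/(2π) × 24.00 h = (1.5742/π) × 24.00 = 12.03 h.

12.03 h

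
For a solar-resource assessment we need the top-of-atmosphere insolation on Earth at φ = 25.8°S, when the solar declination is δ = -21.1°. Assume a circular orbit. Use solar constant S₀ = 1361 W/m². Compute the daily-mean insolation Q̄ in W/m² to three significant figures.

Q̄ ≈ 477 W/m²

cos H₀ = −tan(-25.8°) tan(-21.100°) = -0.1865, H₀ = 1.7584 rad.
Bracket: H₀ sin φ sin δ + cos φ cos δ sin H₀ = 1.7584×-0.43523×-0.36000 + 0.90032×0.93295×0.98245 = 0.275511 + 0.825212 = 1.100723.
Q̄ = (S₀/π) × [bracket] = (1361/π) × 1.100723 = 476.9 W/m².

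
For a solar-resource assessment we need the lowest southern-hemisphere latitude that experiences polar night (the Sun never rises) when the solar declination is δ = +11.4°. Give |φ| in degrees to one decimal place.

Polar night requires cos H₀ = −tan φ tan δ ≥ 1, i.e. tan φ tan δ ≤ −1.
The boundary is |tan φ| · |tan δ| = 1, so |φ| = 90° − |δ| = 90° − 11.4° = 78.6° in the southern hemisphere.

|φ| = 78.6°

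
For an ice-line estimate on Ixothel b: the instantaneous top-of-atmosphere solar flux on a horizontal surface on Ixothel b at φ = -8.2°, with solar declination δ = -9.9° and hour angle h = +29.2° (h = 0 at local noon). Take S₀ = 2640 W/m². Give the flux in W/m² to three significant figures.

cos θ_z = sin φ sin δ + cos φ cos δ cos h = 0.024522 + 0.851132 = 0.875654.
Flux = S₀ · cos θ_z = 2640 × 0.875654 = 2312 W/m².

2.31e+03 W/m²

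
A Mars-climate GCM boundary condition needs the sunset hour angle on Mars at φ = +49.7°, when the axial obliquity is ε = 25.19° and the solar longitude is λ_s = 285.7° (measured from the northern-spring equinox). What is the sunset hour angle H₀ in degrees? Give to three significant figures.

H₀ = 58.0°

Solar declination: sin δ = sin ε · sin λ_s = sin 25.19° × sin 285.7° = -0.40974, so δ = -24.189°.
cos H₀ = −tan φ · tan δ = −tan(+49.7°) × tan(-24.189°) = 0.5297, so H₀ = 1.0126 rad = 58.02°.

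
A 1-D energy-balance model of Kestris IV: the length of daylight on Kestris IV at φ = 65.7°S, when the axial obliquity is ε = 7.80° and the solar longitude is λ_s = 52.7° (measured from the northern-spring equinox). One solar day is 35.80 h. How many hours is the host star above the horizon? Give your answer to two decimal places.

Solar declination: sin δ = sin ε · sin λ_s = sin 7.80° × sin 52.7° = 0.10796, so δ = +6.198°.
cos H₀ = −tan φ · tan δ = −tan(-65.7°) × tan(+6.198°) = 0.2405, so H₀ = 1.3279 rad = 76.08°.
Daylight = 2H₀/(2π) × 35.80 h = (1.3279/π) × 35.80 = 15.13 h.

15.13 h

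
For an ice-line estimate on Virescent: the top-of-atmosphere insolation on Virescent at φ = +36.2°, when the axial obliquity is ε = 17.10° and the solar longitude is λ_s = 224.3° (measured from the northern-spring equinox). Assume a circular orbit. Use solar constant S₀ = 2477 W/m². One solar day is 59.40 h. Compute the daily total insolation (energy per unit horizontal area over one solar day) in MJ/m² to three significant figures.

103 MJ/m²

Solar declination: sin δ = sin ε · sin λ_s = sin 17.10° × sin 224.3° = -0.20536, so δ = -11.851°.
cos H₀ = −tan(+36.2°) tan(-11.851°) = 0.1536, H₀ = 1.4166 rad.
Bracket: H₀ sin φ sin δ + cos φ cos δ sin H₀ = 1.4166×0.59061×-0.20536 + 0.80696×0.97869×0.98814 = -0.171816 + 0.780397 = 0.608581.
Q̄ = (S₀/π) × [bracket] = (2477/π) × 0.608581 = 479.84 W/m².
Daily total = Q̄ × 59.40 h × 3600 s/h = 479.84 × 59.40 × 3600 / 10⁶ = 102.6 MJ/m².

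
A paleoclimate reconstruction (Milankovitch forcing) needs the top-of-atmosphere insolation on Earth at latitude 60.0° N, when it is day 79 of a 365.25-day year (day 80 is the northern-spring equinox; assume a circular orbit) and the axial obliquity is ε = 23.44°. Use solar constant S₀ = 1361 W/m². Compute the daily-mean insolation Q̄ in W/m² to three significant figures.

Q̄ ≈ 213 W/m²

Solar longitude: λ_s = 360° × (79 − 80)/365.25 = -0.986°, i.e. -0.986° + 360° = 359.014°.
sin δ = sin 23.44° × sin 359.014° = -0.00684, so δ = -0.392°.
cos H₀ = −tan(+60.0°) tan(-0.392°) = 0.0119, H₀ = 1.5589 rad.
Bracket: H₀ sin φ sin δ + cos φ cos δ sin H₀ = 1.5589×0.86603×-0.00684 + 0.50000×0.99998×0.99993 = -0.009234 + 0.499955 = 0.490721.
Q̄ = (S₀/π) × [bracket] = (1361/π) × 0.490721 = 212.6 W/m².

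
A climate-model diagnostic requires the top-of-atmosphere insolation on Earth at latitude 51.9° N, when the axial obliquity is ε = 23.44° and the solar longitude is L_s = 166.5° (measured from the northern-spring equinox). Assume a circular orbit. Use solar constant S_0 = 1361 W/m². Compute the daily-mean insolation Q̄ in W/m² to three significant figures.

Solar declination: sin δ = sin ε · sin L_s = sin 23.44° × sin 166.5° = 0.09286, so δ = +5.328°.
cos h₀ = −tan(+51.9°) tan(+5.328°) = -0.1189, h₀ = 1.6900 rad.
Bracket: h₀ sin ϕ sin δ + cos ϕ cos δ sin h₀ = 1.6900×0.78694×0.09286 + 0.61704×0.99568×0.99290 = 0.123497 + 0.610012 = 0.733509.
Q̄ = (S_0/π) × [bracket] = (1361/π) × 0.733509 = 317.8 W/m².

Q̄ ≈ 318 W/m²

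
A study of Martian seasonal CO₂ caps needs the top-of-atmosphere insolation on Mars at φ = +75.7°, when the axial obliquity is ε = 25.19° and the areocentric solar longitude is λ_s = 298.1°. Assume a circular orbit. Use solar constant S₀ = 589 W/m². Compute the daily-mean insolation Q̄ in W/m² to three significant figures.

Q̄ ≈ 0.00 W/m²

sin δ = sin 25.19° × sin 298.1° = -0.37545, so δ = -22.052°.
cos H₀ = −tan(+75.7°) tan(-22.052°) = 1.5892 ≥ 1 ⇒ polar night, H₀ = 0 and Q̄ = 0.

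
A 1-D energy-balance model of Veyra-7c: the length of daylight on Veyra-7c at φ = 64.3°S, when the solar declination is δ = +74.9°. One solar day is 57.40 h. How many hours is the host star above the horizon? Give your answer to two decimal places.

0.00 h

cos H₀ = −tan φ · tan δ = 7.7008 ≥ 1, so the host star never rises (polar night) and H₀ = 0.
Daylight = 2H₀/(2π) × 57.40 h = (0.0000/π) × 57.40 = 0.00 h.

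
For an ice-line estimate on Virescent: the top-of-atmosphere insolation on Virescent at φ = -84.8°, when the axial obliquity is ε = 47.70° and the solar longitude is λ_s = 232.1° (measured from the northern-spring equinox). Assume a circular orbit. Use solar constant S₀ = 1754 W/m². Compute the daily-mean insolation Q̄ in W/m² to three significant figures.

Q̄ ≈ 1.02e+03 W/m²

Solar declination: sin δ = sin ε · sin λ_s = sin 47.70° × sin 232.1° = -0.58363, so δ = -35.706°.
cos H₀ = −tan(-84.8°) tan(-35.706°) = -7.8976 ≤ −1 ⇒ polar day, H₀ = π.
Bracket: H₀ sin φ sin δ + cos φ cos δ sin H₀ = 3.1416×-0.99588×-0.58363 + 0.09063×0.81202×0.00000 = 1.825978 + 0.000000 = 1.825978.
Q̄ = (S₀/π) × [bracket] = (1754/π) × 1.825978 = 1019 W/m².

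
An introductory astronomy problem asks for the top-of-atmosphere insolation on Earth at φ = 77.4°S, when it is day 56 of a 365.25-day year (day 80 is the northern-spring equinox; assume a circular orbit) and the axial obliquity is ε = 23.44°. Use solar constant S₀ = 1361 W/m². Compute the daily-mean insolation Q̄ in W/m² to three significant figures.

Solar longitude: λ_s = 360° × (56 − 80)/365.25 = -23.655°, i.e. -23.655° + 360° = 336.345°.
sin δ = sin 23.44° × sin 336.345° = -0.15960, so δ = -9.184°.
cos H₀ = −tan(-77.4°) tan(-9.184°) = -0.7233, H₀ = 2.3794 rad.
Bracket: H₀ sin φ sin δ + cos φ cos δ sin H₀ = 2.3794×-0.97592×-0.15960 + 0.21814×0.98718×0.69053 = 0.370608 + 0.148701 = 0.519309.
Q̄ = (S₀/π) × [bracket] = (1361/π) × 0.519309 = 225.0 W/m².

Q̄ ≈ 225 W/m²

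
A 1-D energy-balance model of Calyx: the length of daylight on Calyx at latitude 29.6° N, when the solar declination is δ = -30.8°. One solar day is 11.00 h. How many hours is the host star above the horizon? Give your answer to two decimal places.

cos h₀ = −tan ϕ · tan δ = −tan(+29.6°) × tan(-30.800°) = 0.3386, so h₀ = 1.2253 rad = 70.21°.
Daylight = 2h₀/(2π) × 11.00 h = (1.2253/π) × 11.00 = 4.29 h.

4.29 h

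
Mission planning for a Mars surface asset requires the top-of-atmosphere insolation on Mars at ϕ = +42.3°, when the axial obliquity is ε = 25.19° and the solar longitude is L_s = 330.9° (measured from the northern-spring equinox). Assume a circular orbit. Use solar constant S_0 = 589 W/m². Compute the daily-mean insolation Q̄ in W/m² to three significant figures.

Q̄ ≈ 97.2 W/m²

Solar declination: sin δ = sin ε · sin L_s = sin 25.19° × sin 330.9° = -0.20699, so δ = -11.946°.
cos h₀ = −tan(+42.3°) tan(-11.946°) = 0.1925, h₀ = 1.3771 rad.
Bracket: h₀ sin ϕ sin δ + cos ϕ cos δ sin h₀ = 1.3771×0.67301×-0.20699 + 0.73963×0.97834×0.98129 = -0.191839 + 0.710071 = 0.518232.
Q̄ = (S_0/π) × [bracket] = (589/π) × 0.518232 = 97.16 W/m².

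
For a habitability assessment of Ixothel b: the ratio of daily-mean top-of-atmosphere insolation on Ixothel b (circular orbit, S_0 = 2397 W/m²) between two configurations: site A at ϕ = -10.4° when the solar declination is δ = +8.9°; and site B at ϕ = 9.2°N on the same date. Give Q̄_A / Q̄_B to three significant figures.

— Configuration A (ϕ=-10.4°):
cos h₀ = −tan(-10.4°) tan(+8.900°) = 0.0287, h₀ = 1.5421 rad.
Bracket: h₀ sin ϕ sin δ + cos ϕ cos δ sin h₀ = 1.5421×-0.18052×0.15471 + 0.98357×0.98796×0.99959 = -0.043068 + 0.971329 = 0.928261.
Q̄ = (S_0/π) × [bracket] = (2397/π) × 0.928261 = 708.25 W/m².
— Configuration B (ϕ=+9.2°):
cos h₀ = −tan(+9.2°) tan(+8.900°) = -0.0254, h₀ = 1.5962 rad.
Bracket: h₀ sin ϕ sin δ + cos ϕ cos δ sin h₀ = 1.5962×0.15988×0.15471 + 0.98714×0.98796×0.99968 = 0.039482 + 0.974943 = 1.014425.
Q̄ = (S_0/π) × [bracket] = (2397/π) × 1.014425 = 773.99 W/m².
Ratio Q̄_A / Q̄_B = 708.25 / 773.99 = 0.9151.

Q̄_A / Q̄_B ≈ 0.915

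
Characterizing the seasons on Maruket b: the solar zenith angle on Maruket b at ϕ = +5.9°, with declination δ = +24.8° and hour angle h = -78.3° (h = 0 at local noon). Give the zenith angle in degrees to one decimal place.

cos θ_z = sin ϕ sin δ + cos ϕ cos δ cos h = 0.043117 + 0.183111 = 0.226228.
θ_z = arccos(0.226228) = 76.9°.

θ_z = 76.9°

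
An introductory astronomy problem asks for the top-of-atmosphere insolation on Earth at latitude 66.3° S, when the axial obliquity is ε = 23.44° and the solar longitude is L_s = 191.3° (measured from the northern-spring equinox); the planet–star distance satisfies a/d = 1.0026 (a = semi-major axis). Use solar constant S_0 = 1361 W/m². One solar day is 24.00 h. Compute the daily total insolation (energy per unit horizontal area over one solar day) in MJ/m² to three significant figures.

19.5 MJ/m²

Solar declination: sin δ = sin ε · sin L_s = sin 23.44° × sin 191.3° = -0.07795, so δ = -4.470°.
cos h₀ = −tan(-66.3°) tan(-4.470°) = -0.1781, h₀ = 1.7499 rad.
Bracket: h₀ sin ϕ sin δ + cos ϕ cos δ sin h₀ = 1.7499×-0.91566×-0.07795 + 0.40195×0.99696×0.98401 = 0.124900 + 0.394320 = 0.519220.
Inverse-square distance factor (a/d)² = 1.0026² = 1.005207.
Q̄ = (S_0/π) × 1.005207 × [bracket] = (1361/π) × 1.005207 × 0.519220 = 226.11 W/m².
Daily total = Q̄ × 24.00 h × 3600 s/h = 226.11 × 24.00 × 3600 / 10⁶ = 19.54 MJ/m².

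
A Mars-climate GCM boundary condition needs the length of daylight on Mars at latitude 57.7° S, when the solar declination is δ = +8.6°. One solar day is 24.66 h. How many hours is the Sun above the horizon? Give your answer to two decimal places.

cos H₀ = −tan φ · tan δ = −tan(-57.7°) × tan(+8.600°) = 0.2392, so H₀ = 1.3292 rad = 76.16°.
Daylight = 2H₀/(2π) × 24.66 h = (1.3292/π) × 24.66 = 10.43 h.

10.43 h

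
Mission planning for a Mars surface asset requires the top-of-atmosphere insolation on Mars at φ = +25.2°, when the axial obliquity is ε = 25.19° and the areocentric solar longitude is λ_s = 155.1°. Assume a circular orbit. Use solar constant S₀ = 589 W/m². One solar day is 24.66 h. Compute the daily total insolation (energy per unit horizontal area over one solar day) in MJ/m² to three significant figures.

16.9 MJ/m²

sin δ = sin 25.19° × sin 155.1° = 0.17920, so δ = +10.323°.
cos H₀ = −tan(+25.2°) tan(+10.323°) = -0.0857, H₀ = 1.6566 rad.
Bracket: H₀ sin φ sin δ + cos φ cos δ sin H₀ = 1.6566×0.42578×0.17920 + 0.90483×0.98381×0.99632 = 0.126398 + 0.886905 = 1.013303.
Q̄ = (S₀/π) × [bracket] = (589/π) × 1.013303 = 189.98 W/m².
Daily total = Q̄ × 24.66 h × 3600 s/h = 189.98 × 24.66 × 3600 / 10⁶ = 16.87 MJ/m².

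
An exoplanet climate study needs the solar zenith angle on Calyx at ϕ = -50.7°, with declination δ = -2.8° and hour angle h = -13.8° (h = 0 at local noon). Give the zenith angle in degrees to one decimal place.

θ_z = 49.3°

cos θ_z = sin ϕ sin δ + cos ϕ cos δ cos h = 0.037802 + 0.614364 = 0.652166.
θ_z = arccos(0.652166) = 49.3°.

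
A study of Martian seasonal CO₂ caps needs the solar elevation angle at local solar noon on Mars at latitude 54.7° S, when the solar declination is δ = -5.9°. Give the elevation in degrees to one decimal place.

At local noon the hour angle is zero, so the zenith angle equals |ϕ − δ| = |-54.7° − (-5.900°)| = 48.800°.
Elevation = 90° − 48.800° = 41.2°.

41.2°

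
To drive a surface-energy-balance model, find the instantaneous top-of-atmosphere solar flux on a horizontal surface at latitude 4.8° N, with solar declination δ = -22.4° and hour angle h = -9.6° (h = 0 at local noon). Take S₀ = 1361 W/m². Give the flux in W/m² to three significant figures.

1.19e+03 W/m²

cos θ_z = sin φ sin δ + cos φ cos δ cos h = -0.031887 + 0.908402 = 0.876515.
Flux = S₀ · cos θ_z = 1361 × 0.876515 = 1193 W/m².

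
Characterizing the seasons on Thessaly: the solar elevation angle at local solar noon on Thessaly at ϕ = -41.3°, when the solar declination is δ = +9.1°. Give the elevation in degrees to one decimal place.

39.6°

At local noon the hour angle is zero, so the zenith angle equals |ϕ − δ| = |-41.3° − (+9.100°)| = 50.400°.
Elevation = 90° − 50.400° = 39.6°.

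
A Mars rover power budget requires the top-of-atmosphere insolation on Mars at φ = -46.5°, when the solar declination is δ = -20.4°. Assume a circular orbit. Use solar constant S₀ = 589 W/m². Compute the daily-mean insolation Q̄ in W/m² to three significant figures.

cos H₀ = −tan(-46.5°) tan(-20.400°) = -0.3919, H₀ = 1.9735 rad.
Bracket: H₀ sin φ sin δ + cos φ cos δ sin H₀ = 1.9735×-0.72537×-0.34857 + 0.68835×0.93728×0.92001 = 0.498984 + 0.593569 = 1.092553.
Q̄ = (S₀/π) × [bracket] = (589/π) × 1.092553 = 204.8 W/m².

Q̄ ≈ 205 W/m²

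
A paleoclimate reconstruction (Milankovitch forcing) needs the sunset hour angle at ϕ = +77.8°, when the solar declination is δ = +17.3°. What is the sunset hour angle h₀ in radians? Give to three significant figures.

Sunrise equation: cos h₀ = −tan ϕ · tan δ = -1.4406 ≤ −1, so the Sun never sets (polar day) and h₀ = π.

h₀ = 3.14 rad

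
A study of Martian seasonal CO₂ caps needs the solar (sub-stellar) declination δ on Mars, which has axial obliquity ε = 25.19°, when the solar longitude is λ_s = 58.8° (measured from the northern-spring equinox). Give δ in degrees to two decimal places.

δ = +21.35°

sin δ = sin ε · sin λ_s = sin 25.19° × sin 58.8° = 0.364061.
δ = arcsin(0.364061) = +21.35°.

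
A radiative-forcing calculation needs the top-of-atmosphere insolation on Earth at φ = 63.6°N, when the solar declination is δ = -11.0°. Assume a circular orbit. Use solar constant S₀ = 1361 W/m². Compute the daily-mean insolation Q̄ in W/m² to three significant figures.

cos H₀ = −tan(+63.6°) tan(-11.000°) = 0.3916, H₀ = 1.1685 rad.
Bracket: H₀ sin φ sin δ + cos φ cos δ sin H₀ = 1.1685×0.89571×-0.19081 + 0.44464×0.98163×0.92015 = -0.199709 + 0.401620 = 0.201911.
Q̄ = (S₀/π) × [bracket] = (1361/π) × 0.201911 = 87.47 W/m².

Q̄ ≈ 87.5 W/m²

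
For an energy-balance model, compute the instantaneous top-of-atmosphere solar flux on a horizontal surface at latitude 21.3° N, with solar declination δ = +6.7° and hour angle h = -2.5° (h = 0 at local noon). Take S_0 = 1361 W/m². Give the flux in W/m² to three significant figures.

1.32e+03 W/m²

cos θ_z = sin ϕ sin δ + cos ϕ cos δ cos h = 0.042381 + 0.924448 = 0.966829.
Flux = S_0 · cos θ_z = 1361 × 0.966829 = 1316 W/m².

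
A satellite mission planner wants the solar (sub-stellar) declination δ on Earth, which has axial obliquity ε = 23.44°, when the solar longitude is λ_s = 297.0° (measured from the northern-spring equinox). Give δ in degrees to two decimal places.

sin δ = sin ε · sin λ_s = sin 23.44° × sin 297.0° = -0.354432.
δ = arcsin(-0.354432) = -20.76°.

δ = -20.76°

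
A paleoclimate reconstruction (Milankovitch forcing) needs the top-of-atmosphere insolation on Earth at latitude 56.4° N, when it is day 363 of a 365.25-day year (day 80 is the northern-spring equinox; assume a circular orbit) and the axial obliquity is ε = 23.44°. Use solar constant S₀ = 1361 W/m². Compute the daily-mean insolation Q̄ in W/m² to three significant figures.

Q̄ ≈ 45.1 W/m²

Solar longitude: λ_s = 360° × (363 − 80)/365.25 = 278.932°.
sin δ = sin 23.44° × sin 278.932° = -0.39296, so δ = -23.139°.
cos H₀ = −tan(+56.4°) tan(-23.139°) = 0.6432, H₀ = 0.8721 rad.
Bracket: H₀ sin φ sin δ + cos φ cos δ sin H₀ = 0.8721×0.83292×-0.39296 + 0.55339×0.91955×0.76570 = -0.285442 + 0.389642 = 0.104200.
Q̄ = (S₀/π) × [bracket] = (1361/π) × 0.104200 = 45.14 W/m².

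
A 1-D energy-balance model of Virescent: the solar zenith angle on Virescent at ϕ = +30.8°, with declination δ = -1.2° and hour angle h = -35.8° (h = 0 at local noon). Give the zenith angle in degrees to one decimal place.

cos θ_z = sin ϕ sin δ + cos ϕ cos δ cos h = -0.010723 + 0.696519 = 0.685796.
θ_z = arccos(0.685796) = 46.7°.

θ_z = 46.7°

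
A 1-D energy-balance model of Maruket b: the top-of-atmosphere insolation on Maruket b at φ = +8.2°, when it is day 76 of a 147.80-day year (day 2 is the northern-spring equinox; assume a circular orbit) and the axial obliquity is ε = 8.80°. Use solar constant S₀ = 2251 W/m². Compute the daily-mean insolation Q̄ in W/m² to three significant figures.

Q̄ ≈ 709 W/m²

Solar longitude: λ_s = 360° × (76 − 2)/147.80 = 180.244°.
sin δ = sin 8.80° × sin 180.244° = -0.00065, so δ = -0.037°.
cos H₀ = −tan(+8.2°) tan(-0.037°) = 0.0001, H₀ = 1.5707 rad.
Bracket: H₀ sin φ sin δ + cos φ cos δ sin H₀ = 1.5707×0.14263×-0.00065 + 0.98978×1.00000×1.00000 = -0.000146 + 0.989780 = 0.989634.
Q̄ = (S₀/π) × [bracket] = (2251/π) × 0.989634 = 709.1 W/m².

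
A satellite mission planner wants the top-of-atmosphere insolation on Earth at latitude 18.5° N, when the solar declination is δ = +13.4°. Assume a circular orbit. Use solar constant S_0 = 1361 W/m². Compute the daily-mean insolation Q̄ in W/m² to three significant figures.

cos h₀ = −tan(+18.5°) tan(+13.400°) = -0.0797, h₀ = 1.6506 rad.
Bracket: h₀ sin ϕ sin δ + cos ϕ cos δ sin h₀ = 1.6506×0.31730×0.23175 + 0.94832×0.97278×0.99682 = 0.121376 + 0.919573 = 1.040949.
Q̄ = (S_0/π) × [bracket] = (1361/π) × 1.040949 = 451.0 W/m².

Q̄ ≈ 451 W/m²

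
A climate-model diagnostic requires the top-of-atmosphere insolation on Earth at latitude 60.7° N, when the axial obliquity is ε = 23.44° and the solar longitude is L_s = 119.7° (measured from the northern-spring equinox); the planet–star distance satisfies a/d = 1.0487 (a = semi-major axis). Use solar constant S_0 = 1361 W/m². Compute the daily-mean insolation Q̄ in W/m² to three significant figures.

Solar declination: sin δ = sin ε · sin L_s = sin 23.44° × sin 119.7° = 0.34553, so δ = +20.214°.
cos h₀ = −tan(+60.7°) tan(+20.214°) = -0.6561, h₀ = 2.2865 rad.
Bracket: h₀ sin ϕ sin δ + cos ϕ cos δ sin h₀ = 2.2865×0.87207×0.34553 + 0.48938×0.93841×0.75464 = 0.688983 + 0.346560 = 1.035543.
Inverse-square distance factor (a/d)² = 1.0487² = 1.099772.
Q̄ = (S_0/π) × 1.099772 × [bracket] = (1361/π) × 1.099772 × 1.035543 = 493.4 W/m².

Q̄ ≈ 493 W/m²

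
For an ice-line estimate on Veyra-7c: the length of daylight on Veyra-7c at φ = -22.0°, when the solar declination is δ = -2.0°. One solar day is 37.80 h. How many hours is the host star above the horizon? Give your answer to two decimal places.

19.07 h

cos H₀ = −tan φ · tan δ = −tan(-22.0°) × tan(-2.000°) = -0.0141, so H₀ = 1.5849 rad = 90.81°.
Daylight = 2H₀/(2π) × 37.80 h = (1.5849/π) × 37.80 = 19.07 h.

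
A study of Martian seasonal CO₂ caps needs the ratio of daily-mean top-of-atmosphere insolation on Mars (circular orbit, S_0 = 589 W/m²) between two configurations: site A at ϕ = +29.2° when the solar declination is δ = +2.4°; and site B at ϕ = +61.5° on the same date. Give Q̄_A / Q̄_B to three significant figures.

— Configuration A (ϕ=+29.2°):
cos h₀ = −tan(+29.2°) tan(+2.400°) = -0.0234, h₀ = 1.5942 rad.
Bracket: h₀ sin ϕ sin δ + cos ϕ cos δ sin h₀ = 1.5942×0.48786×0.04188 + 0.87292×0.99912×0.99973 = 0.032572 + 0.871916 = 0.904488.
Q̄ = (S_0/π) × [bracket] = (589/π) × 0.904488 = 169.58 W/m².
— Configuration B (ϕ=+61.5°):
cos h₀ = −tan(+61.5°) tan(+2.400°) = -0.0772, h₀ = 1.6481 rad.
Bracket: h₀ sin ϕ sin δ + cos ϕ cos δ sin h₀ = 1.6481×0.87882×0.04188 + 0.47716×0.99912×0.99702 = 0.060658 + 0.475319 = 0.535977.
Q̄ = (S_0/π) × [bracket] = (589/π) × 0.535977 = 100.49 W/m².
Ratio Q̄_A / Q̄_B = 169.58 / 100.49 = 1.688.

Q̄_A / Q̄_B ≈ 1.69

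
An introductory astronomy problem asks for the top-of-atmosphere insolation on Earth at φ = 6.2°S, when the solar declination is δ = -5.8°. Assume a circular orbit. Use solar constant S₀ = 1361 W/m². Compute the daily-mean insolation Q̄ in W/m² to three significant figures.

cos H₀ = −tan(-6.2°) tan(-5.800°) = -0.0110, H₀ = 1.5818 rad.
Bracket: H₀ sin φ sin δ + cos φ cos δ sin H₀ = 1.5818×-0.10800×-0.10106 + 0.99415×0.99488×0.99994 = 0.017265 + 0.989001 = 1.006266.
Q̄ = (S₀/π) × [bracket] = (1361/π) × 1.006266 = 435.9 W/m².

Q̄ ≈ 436 W/m²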